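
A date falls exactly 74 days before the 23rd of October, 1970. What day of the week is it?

Monday

Oct 23, 1970 is a Friday.
74 mod 7 = 4, so 74 days before a Friday is Friday − 4 = Monday.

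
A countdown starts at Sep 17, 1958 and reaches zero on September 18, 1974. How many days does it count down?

5845

Sep 17, 1958 → Sep 17, 1959: 365 days.
Sep 17, 1959 → Sep 17, 1960: 366 days (Feb 29, 1960 is in that span).
Sep 17, 1960 → Sep 17, 1961: 365 days.
Sep 17, 1961 → Sep 17, 1962: 365 days.
Sep 17, 1962 → Sep 17, 1963: 365 days.
Sep 17, 1963 → Sep 17, 1964: 366 days (Feb 29, 1964 is in that span).
Sep 17, 1964 → Sep 17, 1965: 365 days.
Sep 17, 1965 → Sep 17, 1966: 365 days.
Sep 17, 1966 → Sep 17, 1967: 365 days.
Sep 17, 1967 → Sep 17, 1968: 366 days (Feb 29, 1968 is in that span).
Sep 17, 1968 → Sep 17, 1969: 365 days.
Sep 17, 1969 → Sep 17, 1970: 365 days.
Sep 17, 1970 → Sep 17, 1971: 365 days.
Sep 17, 1971 → Sep 17, 1972: 366 days (Feb 29, 1972 is in that span).
Sep 17, 1972 → Sep 17, 1973: 365 days.
Sep 17, 1973 → Oct 17, 1973: 30 days (September has 30).
Oct 17, 1973 → Nov 17, 1973: 31 days (October has 31).
Nov 17, 1973 → Dec 17, 1973: 30 days (November has 30).
Dec 17, 1973 → Jan 17, 1974: 31 days (December has 31).
Jan 17, 1974 → Feb 17, 1974: 31 days (January has 31).
Feb 17, 1974 → Mar 17, 1974: 28 days (February has 28).
Mar 17, 1974 → Apr 17, 1974: 31 days (March has 31).
Apr 17, 1974 → May 17, 1974: 30 days (April has 30).
May 17, 1974 → Jun 17, 1974: 31 days (May has 31).
Jun 17, 1974 → Jul 17, 1974: 30 days (June has 30).
Jul 17, 1974 → Aug 17, 1974: 31 days (July has 31).
Aug 17, 1974 → Sep 17, 1974: 31 days (August has 31).
Sep 17, 1974 → Sep 18, 1974: 1 days.
Total: 5845 days.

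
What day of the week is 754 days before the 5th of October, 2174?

Friday

Oct 5, 2174 is a Wednesday.
754 mod 7 = 5, so 754 days before a Wednesday is Wednesday − 5 = Friday.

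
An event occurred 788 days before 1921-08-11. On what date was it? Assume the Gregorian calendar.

−365 (one year) → Aug 11, 1920 (423 left).
−366 (one year; includes Feb 29, 1920) → Aug 11, 1919 (57 left).
−11 → Jul 31, 1919 (end of Jul, 31 days; 46 left).
−31 → Jun 30, 1919 (end of Jun, 30 days; 15 left).
−15 → Jun 15, 1919.

June 15, 1919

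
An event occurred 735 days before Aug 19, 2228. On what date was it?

August 15, 2226

−366 (one year; includes Feb 29, 2228) → Aug 19, 2227 (369 left).
−19 → Jul 31, 2227 (end of Jul, 31 days; 350 left).
−31 → Jun 30, 2227 (end of Jun, 30 days; 319 left).
−30 → May 31, 2227 (end of May, 31 days; 289 left).
−31 → Apr 30, 2227 (end of Apr, 30 days; 258 left).
−30 → Mar 31, 2227 (end of Mar, 31 days; 228 left).
−31 → Feb 28, 2227 (end of Feb, 28 days; 197 left).
−28 → Jan 31, 2227 (end of Jan, 31 days; 169 left).
−31 → Dec 31, 2226 (end of Dec, 31 days; 138 left).
−31 → Nov 30, 2226 (end of Nov, 30 days; 107 left).
−30 → Oct 31, 2226 (end of Oct, 31 days; 77 left).
−31 → Sep 30, 2226 (end of Sep, 30 days; 46 left).
−30 → Aug 31, 2226 (end of Aug, 31 days; 16 left).
−16 → Aug 15, 2226.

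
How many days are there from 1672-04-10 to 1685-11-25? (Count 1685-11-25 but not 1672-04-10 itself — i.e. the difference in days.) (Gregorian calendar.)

4977

Apr 10, 1672 → Apr 10, 1673: 365 days.
Apr 10, 1673 → Apr 10, 1674: 365 days.
Apr 10, 1674 → Apr 10, 1675: 365 days.
Apr 10, 1675 → Apr 10, 1676: 366 days (Feb 29, 1676 is in that span).
Apr 10, 1676 → Apr 10, 1677: 365 days.
Apr 10, 1677 → Apr 10, 1678: 365 days.
Apr 10, 1678 → Apr 10, 1679: 365 days.
Apr 10, 1679 → Apr 10, 1680: 366 days (Feb 29, 1680 is in that span).
Apr 10, 1680 → Apr 10, 1681: 365 days.
Apr 10, 1681 → Apr 10, 1682: 365 days.
Apr 10, 1682 → Apr 10, 1683: 365 days.
Apr 10, 1683 → Apr 10, 1684: 366 days (Feb 29, 1684 is in that span).
Apr 10, 1684 → Apr 10, 1685: 365 days.
Apr 10, 1685 → May 10, 1685: 30 days (April has 30).
May 10, 1685 → Jun 10, 1685: 31 days (May has 31).
Jun 10, 1685 → Jul 10, 1685: 30 days (June has 30).
Jul 10, 1685 → Aug 10, 1685: 31 days (July has 31).
Aug 10, 1685 → Sep 10, 1685: 31 days (August has 31).
Sep 10, 1685 → Oct 10, 1685: 30 days (September has 30).
Oct 10, 1685 → Nov 10, 1685: 31 days (October has 31).
Nov 10, 1685 → Nov 25, 1685: 15 days.
Total: 4977 days.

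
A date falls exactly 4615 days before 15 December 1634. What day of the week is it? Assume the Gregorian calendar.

Wednesday

First find the weekday of Dec 15, 1634. Doomsday rule: the anchor day for the 1600s is Tuesday. For year 34: 34÷12 = 2 r 10, and 10÷4 = 2, so 2+10+2 = 14.
Tuesday + 14 ≡ Tuesday — that's 1634's doomsday.
In December the doomsday date is Dec 12.
Dec 15 is 3 days after Dec 12; 3 mod 7 = 3, so Tuesday + 3 = Friday.
4615 mod 7 = 2, so 4615 days before a Friday is Friday − 2 = Wednesday.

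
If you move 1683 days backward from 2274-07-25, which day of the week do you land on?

Wednesday

First find the weekday of Jul 25, 2274. Doomsday rule: the anchor day for the 2200s is Friday. For year 74: 74÷12 = 6 r 2, and 2÷4 = 0, so 6+2+0 = 8.
Friday + 8 ≡ Saturday — that's 2274's doomsday.
In July the doomsday date is Jul 11.
Jul 25 is 14 days after Jul 11; 14 mod 7 = 0, so Saturday + 0 = Saturday.
1683 mod 7 = 3, so 1683 days before a Saturday is Saturday − 3 = Wednesday.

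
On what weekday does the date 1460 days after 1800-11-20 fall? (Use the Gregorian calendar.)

Nov 20, 1800 is a Thursday.
1460 mod 7 = 4, so 1460 days after a Thursday is Thursday + 4 = Monday.

Monday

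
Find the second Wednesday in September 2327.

September 14, 2327

September 1, 2327 is a Thursday.
The first Wednesday is therefore September 7 (6 days later).
The second Wednesday is 7 + 1×7 = September 14.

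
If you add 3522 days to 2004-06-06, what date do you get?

+365 (one year) → Jun 6, 2005 (3157 left).
+365 (one year) → Jun 6, 2006 (2792 left).
+365 (one year) → Jun 6, 2007 (2427 left).
+366 (one year; includes Feb 29, 2008) → Jun 6, 2008 (2061 left).
+365 (one year) → Jun 6, 2009 (1696 left).
+365 (one year) → Jun 6, 2010 (1331 left).
+365 (one year) → Jun 6, 2011 (966 left).
+366 (one year; includes Feb 29, 2012) → Jun 6, 2012 (600 left).
+365 (one year) → Jun 6, 2013 (235 left).
Jun has 30 days: +25 → Jul 1, 2013 (210 left).
Jul has 31 days: +31 → Aug 1, 2013 (179 left).
Aug has 31 days: +31 → Sep 1, 2013 (148 left).
Sep has 30 days: +30 → Oct 1, 2013 (118 left).
Oct has 31 days: +31 → Nov 1, 2013 (87 left).
Nov has 30 days: +30 → Dec 1, 2013 (57 left).
Dec has 31 days: +31 → Jan 1, 2014 (26 left).
+26 → Jan 27, 2014.

January 27, 2014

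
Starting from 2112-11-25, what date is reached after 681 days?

+365 (one year) → Nov 25, 2113 (316 left).
Nov has 30 days: +6 → Dec 1, 2113 (310 left).
Dec has 31 days: +31 → Jan 1, 2114 (279 left).
Jan has 31 days: +31 → Feb 1, 2114 (248 left).
Feb has 28 days: +28 → Mar 1, 2114 (220 left).
Mar has 31 days: +31 → Apr 1, 2114 (189 left).
Apr has 30 days: +30 → May 1, 2114 (159 left).
May has 31 days: +31 → Jun 1, 2114 (128 left).
Jun has 30 days: +30 → Jul 1, 2114 (98 left).
Jul has 31 days: +31 → Aug 1, 2114 (67 left).
Aug has 31 days: +31 → Sep 1, 2114 (36 left).
Sep has 30 days: +30 → Oct 1, 2114 (6 left).
+6 → Oct 7, 2114.

October 7, 2114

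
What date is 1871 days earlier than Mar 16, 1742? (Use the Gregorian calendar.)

January 30, 1737

−365 (one year) → Mar 16, 1741 (1506 left).
−365 (one year) → Mar 16, 1740 (1141 left).
−366 (one year; includes Feb 29, 1740) → Mar 16, 1739 (775 left).
−365 (one year) → Mar 16, 1738 (410 left).
−365 (one year) → Mar 16, 1737 (45 left).
−16 → Feb 28, 1737 (end of Feb, 28 days; 29 left).
−28 → Jan 31, 1737 (end of Jan, 31 days; 1 left).
−1 → Jan 30, 1737.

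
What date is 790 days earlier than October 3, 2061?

August 5, 2059

−365 (one year) → Oct 3, 2060 (425 left).
−366 (one year; includes Feb 29, 2060) → Oct 3, 2059 (59 left).
−3 → Sep 30, 2059 (end of Sep, 30 days; 56 left).
−30 → Aug 31, 2059 (end of Aug, 31 days; 26 left).
−26 → Aug 5, 2059.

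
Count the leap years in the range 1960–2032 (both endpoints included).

Multiples of 4 in [1960,2032]: 19.
Of those, multiples of 100: 1 (not leap unless ÷400).
Multiples of 400: 1.
Leap years = 19 − 1 + 1 = 19.

19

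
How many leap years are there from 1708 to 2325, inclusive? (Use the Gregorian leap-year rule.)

Multiples of 4 in [1708,2325]: 155.
Of those, multiples of 100: 6 (not leap unless ÷400).
Multiples of 400: 1.
Leap years = 155 − 6 + 1 = 150.

150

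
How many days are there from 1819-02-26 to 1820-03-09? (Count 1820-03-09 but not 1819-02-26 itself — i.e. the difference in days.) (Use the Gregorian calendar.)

377

Feb 26, 1819 → Mar 26, 1819: 28 days (February has 28).
Mar 26, 1819 → Apr 26, 1819: 31 days (March has 31).
Apr 26, 1819 → May 26, 1819: 30 days (April has 30).
May 26, 1819 → Jun 26, 1819: 31 days (May has 31).
Jun 26, 1819 → Jul 26, 1819: 30 days (June has 30).
Jul 26, 1819 → Aug 26, 1819: 31 days (July has 31).
Aug 26, 1819 → Sep 26, 1819: 31 days (August has 31).
Sep 26, 1819 → Oct 26, 1819: 30 days (September has 30).
Oct 26, 1819 → Nov 26, 1819: 31 days (October has 31).
Nov 26, 1819 → Dec 26, 1819: 30 days (November has 30).
Dec 26, 1819 → Jan 26, 1820: 31 days (December has 31).
Jan 26, 1820 → Feb 26, 1820: 31 days (January has 31).
Feb 26, 1820 → Mar 9, 1820: 12 days.
Total: 377 days.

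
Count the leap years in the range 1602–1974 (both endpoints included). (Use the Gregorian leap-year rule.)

90

Multiples of 4 in [1602,1974]: 93.
Of those, multiples of 100: 3 (not leap unless ÷400).
Multiples of 400: 0.
Leap years = 93 − 3 + 0 = 90.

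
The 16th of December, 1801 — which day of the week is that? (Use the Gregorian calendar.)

Wednesday

January 1, 1801 is a Thursday.
Jan 1, 1801 → Feb 1, 1801: 31 days (January has 31).
Feb 1, 1801 → Mar 1, 1801: 28 days (February has 28).
Mar 1, 1801 → Apr 1, 1801: 31 days (March has 31).
Apr 1, 1801 → May 1, 1801: 30 days (April has 30).
May 1, 1801 → Jun 1, 1801: 31 days (May has 31).
Jun 1, 1801 → Jul 1, 1801: 30 days (June has 30).
Jul 1, 1801 → Aug 1, 1801: 31 days (July has 31).
Aug 1, 1801 → Sep 1, 1801: 31 days (August has 31).
Sep 1, 1801 → Oct 1, 1801: 30 days (September has 30).
Oct 1, 1801 → Nov 1, 1801: 31 days (October has 31).
Nov 1, 1801 → Dec 1, 1801: 30 days (November has 30).
Dec 1, 1801 → Dec 16, 1801: 15 days.
Total: 349 days.
349 mod 7 = 6, so Thursday + 6 = Wednesday.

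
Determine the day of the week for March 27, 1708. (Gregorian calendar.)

Doomsday rule: the anchor day for the 1700s is Sunday. For year 08: 8÷12 = 0 r 8, and 8÷4 = 2, so 0+8+2 = 10.
Sunday + 10 ≡ Wednesday — that's 1708's doomsday.
In March the doomsday date is Mar 14.
Mar 27 is 13 days after Mar 14; 13 mod 7 = 6, so Wednesday + 6 = Tuesday.

Tuesday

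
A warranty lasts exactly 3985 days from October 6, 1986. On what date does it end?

+365 (one year) → Oct 6, 1987 (3620 left).
+366 (one year; includes Feb 29, 1988) → Oct 6, 1988 (3254 left).
+365 (one year) → Oct 6, 1989 (2889 left).
+365 (one year) → Oct 6, 1990 (2524 left).
+365 (one year) → Oct 6, 1991 (2159 left).
+366 (one year; includes Feb 29, 1992) → Oct 6, 1992 (1793 left).
+365 (one year) → Oct 6, 1993 (1428 left).
+365 (one year) → Oct 6, 1994 (1063 left).
+365 (one year) → Oct 6, 1995 (698 left).
+366 (one year; includes Feb 29, 1996) → Oct 6, 1996 (332 left).
Oct has 31 days: +26 → Nov 1, 1996 (306 left).
Nov has 30 days: +30 → Dec 1, 1996 (276 left).
Dec has 31 days: +31 → Jan 1, 1997 (245 left).
Jan has 31 days: +31 → Feb 1, 1997 (214 left).
Feb has 28 days: +28 → Mar 1, 1997 (186 left).
Mar has 31 days: +31 → Apr 1, 1997 (155 left).
Apr has 30 days: +30 → May 1, 1997 (125 left).
May has 31 days: +31 → Jun 1, 1997 (94 left).
Jun has 30 days: +30 → Jul 1, 1997 (64 left).
Jul has 31 days: +31 → Aug 1, 1997 (33 left).
Aug has 31 days: +31 → Sep 1, 1997 (2 left).
+2 → Sep 3, 1997.

September 3, 1997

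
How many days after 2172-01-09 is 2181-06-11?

Jan 9, 2172 → Jan 9, 2173: 366 days (Feb 29, 2172 is in that span).
Jan 9, 2173 → Jan 9, 2174: 365 days.
Jan 9, 2174 → Jan 9, 2175: 365 days.
Jan 9, 2175 → Jan 9, 2176: 365 days.
Jan 9, 2176 → Jan 9, 2177: 366 days (Feb 29, 2176 is in that span).
Jan 9, 2177 → Jan 9, 2178: 365 days.
Jan 9, 2178 → Jan 9, 2179: 365 days.
Jan 9, 2179 → Jan 9, 2180: 365 days.
Jan 9, 2180 → Jan 9, 2181: 366 days (Feb 29, 2180 is in that span).
Jan 9, 2181 → Feb 9, 2181: 31 days (January has 31).
Feb 9, 2181 → Mar 9, 2181: 28 days (February has 28).
Mar 9, 2181 → Apr 9, 2181: 31 days (March has 31).
Apr 9, 2181 → May 9, 2181: 30 days (April has 30).
May 9, 2181 → Jun 9, 2181: 31 days (May has 31).
Jun 9, 2181 → Jun 11, 2181: 2 days.
Total: 3441 days.

3441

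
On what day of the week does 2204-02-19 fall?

Doomsday rule: the anchor day for the 2200s is Friday. For year 04: 4÷12 = 0 r 4, and 4÷4 = 1, so 0+4+1 = 5.
Friday + 5 ≡ Wednesday — that's 2204's doomsday.
In February the doomsday date is Feb 29 (2204 is a leap year (divisible by 4)).
Feb 19 is 10 days before Feb 29; 10 mod 7 = 3, so Wednesday − 3 = Sunday.

Sunday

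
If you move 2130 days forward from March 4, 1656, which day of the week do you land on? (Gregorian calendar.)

Mar 4, 1656 is a Saturday.
2130 mod 7 = 2, so 2130 days after a Saturday is Saturday + 2 = Monday.

Monday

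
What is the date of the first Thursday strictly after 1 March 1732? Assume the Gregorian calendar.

March 6, 1732

Mar 1, 1732 is a Saturday.
From Saturday to the next Thursday is 5 days.
Mar 1, 1732 + 5 = Mar 6, 1732.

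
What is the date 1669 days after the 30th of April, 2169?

November 24, 2173

+365 (one year) → Apr 30, 2170 (1304 left).
+365 (one year) → Apr 30, 2171 (939 left).
+366 (one year; includes Feb 29, 2172) → Apr 30, 2172 (573 left).
+365 (one year) → Apr 30, 2173 (208 left).
Apr has 30 days: +1 → May 1, 2173 (207 left).
May has 31 days: +31 → Jun 1, 2173 (176 left).
Jun has 30 days: +30 → Jul 1, 2173 (146 left).
Jul has 31 days: +31 → Aug 1, 2173 (115 left).
Aug has 31 days: +31 → Sep 1, 2173 (84 left).
Sep has 30 days: +30 → Oct 1, 2173 (54 left).
Oct has 31 days: +31 → Nov 1, 2173 (23 left).
+23 → Nov 24, 2173.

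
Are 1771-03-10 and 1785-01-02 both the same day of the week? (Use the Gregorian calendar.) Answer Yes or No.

Yes

From Mar 10, 1771 to Jan 2, 1785 is 5047 days.
5047 mod 7 = 0, so they are the same weekday.
(Mar 10, 1771 is a Sunday; Jan 2, 1785 is a Sunday.)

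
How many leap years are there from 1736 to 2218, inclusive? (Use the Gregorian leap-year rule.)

117

Multiples of 4 in [1736,2218]: 121.
Of those, multiples of 100: 5 (not leap unless ÷400).
Multiples of 400: 1.
Leap years = 121 − 5 + 1 = 117.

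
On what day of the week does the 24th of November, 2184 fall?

Doomsday rule: the anchor day for the 2100s is Sunday. For year 84: 84÷12 = 7 r 0, and 0÷4 = 0, so 7+0+0 = 7.
Sunday + 7 ≡ Sunday — that's 2184's doomsday.
In November the doomsday date is Nov 7.
Nov 24 is 17 days after Nov 7; 17 mod 7 = 3, so Sunday + 3 = Wednesday.

Wednesday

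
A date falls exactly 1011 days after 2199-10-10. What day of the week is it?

Sunday

First find the weekday of Oct 10, 2199. Doomsday rule: the anchor day for the 2100s is Sunday. For year 99: 99÷12 = 8 r 3, and 3÷4 = 0, so 8+3+0 = 11.
Sunday + 11 ≡ Thursday — that's 2199's doomsday.
In October the doomsday date is Oct 10.
Oct 10 is the doomsday itself: Thursday.
1011 mod 7 = 3, so 1011 days after a Thursday is Thursday + 3 = Sunday.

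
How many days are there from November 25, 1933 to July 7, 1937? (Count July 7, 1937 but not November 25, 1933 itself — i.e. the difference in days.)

1320

Nov 25, 1933 → Nov 25, 1934: 365 days.
Nov 25, 1934 → Nov 25, 1935: 365 days.
Nov 25, 1935 → Nov 25, 1936: 366 days (Feb 29, 1936 is in that span).
Nov 25, 1936 → Dec 25, 1936: 30 days (November has 30).
Dec 25, 1936 → Jan 25, 1937: 31 days (December has 31).
Jan 25, 1937 → Feb 25, 1937: 31 days (January has 31).
Feb 25, 1937 → Mar 25, 1937: 28 days (February has 28).
Mar 25, 1937 → Apr 25, 1937: 31 days (March has 31).
Apr 25, 1937 → May 25, 1937: 30 days (April has 30).
May 25, 1937 → Jun 25, 1937: 31 days (May has 31).
Jun 25, 1937 → Jul 7, 1937: 12 days.
Total: 1320 days.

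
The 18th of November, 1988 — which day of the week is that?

Friday

January 1, 1988 is a Friday.
Jan 1, 1988 → Feb 1, 1988: 31 days (January has 31).
Feb 1, 1988 → Mar 1, 1988: 29 days (February has 29).
Mar 1, 1988 → Apr 1, 1988: 31 days (March has 31).
Apr 1, 1988 → May 1, 1988: 30 days (April has 30).
May 1, 1988 → Jun 1, 1988: 31 days (May has 31).
Jun 1, 1988 → Jul 1, 1988: 30 days (June has 30).
Jul 1, 1988 → Aug 1, 1988: 31 days (July has 31).
Aug 1, 1988 → Sep 1, 1988: 31 days (August has 31).
Sep 1, 1988 → Oct 1, 1988: 30 days (September has 30).
Oct 1, 1988 → Nov 1, 1988: 31 days (October has 31).
Nov 1, 1988 → Nov 18, 1988: 17 days.
Total: 322 days.
322 mod 7 = 0, so Friday + 0 = Friday.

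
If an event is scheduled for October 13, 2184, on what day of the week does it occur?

Wednesday

Doomsday rule: the anchor day for the 2100s is Sunday. For year 84: 84÷12 = 7 r 0, and 0÷4 = 0, so 7+0+0 = 7.
Sunday + 7 ≡ Sunday — that's 2184's doomsday.
In October the doomsday date is Oct 10.
Oct 13 is 3 days after Oct 10; 3 mod 7 = 3, so Sunday + 3 = Wednesday.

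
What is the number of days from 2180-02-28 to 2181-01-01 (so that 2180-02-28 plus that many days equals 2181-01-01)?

Feb 28, 2180 → Mar 28, 2180: 29 days (February has 29).
Mar 28, 2180 → Apr 28, 2180: 31 days (March has 31).
Apr 28, 2180 → May 28, 2180: 30 days (April has 30).
May 28, 2180 → Jun 28, 2180: 31 days (May has 31).
Jun 28, 2180 → Jul 28, 2180: 30 days (June has 30).
Jul 28, 2180 → Aug 28, 2180: 31 days (July has 31).
Aug 28, 2180 → Sep 28, 2180: 31 days (August has 31).
Sep 28, 2180 → Oct 28, 2180: 30 days (September has 30).
Oct 28, 2180 → Nov 28, 2180: 31 days (October has 31).
Nov 28, 2180 → Dec 28, 2180: 30 days (November has 30).
Dec 28, 2180 → Jan 1, 2181: 4 days.
Total: 308 days.

308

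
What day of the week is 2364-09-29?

Tuesday

Doomsday rule: the anchor day for the 2300s is Wednesday. For year 64: 64÷12 = 5 r 4, and 4÷4 = 1, so 5+4+1 = 10.
Wednesday + 10 ≡ Saturday — that's 2364's doomsday.
In September the doomsday date is Sep 5.
Sep 29 is 24 days after Sep 5; 24 mod 7 = 3, so Saturday + 3 = Tuesday.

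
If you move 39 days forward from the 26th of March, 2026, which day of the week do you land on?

Monday

Mar 26, 2026 is a Thursday.
39 mod 7 = 4, so 39 days after a Thursday is Thursday + 4 = Monday.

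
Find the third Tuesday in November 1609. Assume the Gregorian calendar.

November 1, 1609 is a Sunday.
The first Tuesday is therefore November 3 (2 days later).
The third Tuesday is 3 + 2×7 = November 17.

November 17, 1609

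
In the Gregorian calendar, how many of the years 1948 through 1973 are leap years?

7

Multiples of 4 in [1948,1973]: 7.
Of those, multiples of 100: 0 (not leap unless ÷400).
Multiples of 400: 0.
Leap years = 7 − 0 + 0 = 7.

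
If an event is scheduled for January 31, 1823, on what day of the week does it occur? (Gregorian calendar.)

Friday

Doomsday rule: the anchor day for the 1800s is Friday. For year 23: 23÷12 = 1 r 11, and 11÷4 = 2, so 1+11+2 = 14.
Friday + 14 ≡ Friday — that's 1823's doomsday.
In January the doomsday date is Jan 3 (1823 is not a leap year).
Jan 31 is 28 days after Jan 3; 28 mod 7 = 0, so Friday + 0 = Friday.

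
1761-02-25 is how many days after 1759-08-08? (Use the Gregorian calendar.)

Aug 8, 1759 → Aug 8, 1760: 366 days (Feb 29, 1760 is in that span).
Aug 8, 1760 → Sep 8, 1760: 31 days (August has 31).
Sep 8, 1760 → Oct 8, 1760: 30 days (September has 30).
Oct 8, 1760 → Nov 8, 1760: 31 days (October has 31).
Nov 8, 1760 → Dec 8, 1760: 30 days (November has 30).
Dec 8, 1760 → Jan 8, 1761: 31 days (December has 31).
Jan 8, 1761 → Feb 8, 1761: 31 days (January has 31).
Feb 8, 1761 → Feb 25, 1761: 17 days.
Total: 567 days.

567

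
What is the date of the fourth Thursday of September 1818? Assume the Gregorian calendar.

September 1, 1818 is a Tuesday.
The first Thursday is therefore September 3 (2 days later).
The fourth Thursday is 3 + 3×7 = September 24.

September 24, 1818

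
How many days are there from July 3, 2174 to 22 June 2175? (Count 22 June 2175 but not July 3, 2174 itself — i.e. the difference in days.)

Jul 3, 2174 → Aug 3, 2174: 31 days (July has 31).
Aug 3, 2174 → Sep 3, 2174: 31 days (August has 31).
Sep 3, 2174 → Oct 3, 2174: 30 days (September has 30).
Oct 3, 2174 → Nov 3, 2174: 31 days (October has 31).
Nov 3, 2174 → Dec 3, 2174: 30 days (November has 30).
Dec 3, 2174 → Jan 3, 2175: 31 days (December has 31).
Jan 3, 2175 → Feb 3, 2175: 31 days (January has 31).
Feb 3, 2175 → Mar 3, 2175: 28 days (February has 28).
Mar 3, 2175 → Apr 3, 2175: 31 days (March has 31).
Apr 3, 2175 → May 3, 2175: 30 days (April has 30).
May 3, 2175 → Jun 3, 2175: 31 days (May has 31).
Jun 3, 2175 → Jun 22, 2175: 19 days.
Total: 354 days.

354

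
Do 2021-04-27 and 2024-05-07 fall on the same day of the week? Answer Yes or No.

Yes

From Apr 27, 2021 to May 7, 2024 is 1106 days.
1106 mod 7 = 0, so they are the same weekday.
(Apr 27, 2021 is a Tuesday; May 7, 2024 is a Tuesday.)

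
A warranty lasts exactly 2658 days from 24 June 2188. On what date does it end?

+365 (one year) → Jun 24, 2189 (2293 left).
+365 (one year) → Jun 24, 2190 (1928 left).
+365 (one year) → Jun 24, 2191 (1563 left).
+366 (one year; includes Feb 29, 2192) → Jun 24, 2192 (1197 left).
+365 (one year) → Jun 24, 2193 (832 left).
+365 (one year) → Jun 24, 2194 (467 left).
+365 (one year) → Jun 24, 2195 (102 left).
Jun has 30 days: +7 → Jul 1, 2195 (95 left).
Jul has 31 days: +31 → Aug 1, 2195 (64 left).
Aug has 31 days: +31 → Sep 1, 2195 (33 left).
Sep has 30 days: +30 → Oct 1, 2195 (3 left).
+3 → Oct 4, 2195.

October 4, 2195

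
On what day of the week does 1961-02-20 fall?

Doomsday rule: the anchor day for the 1900s is Wednesday. For year 61: 61÷12 = 5 r 1, and 1÷4 = 0, so 5+1+0 = 6.
Wednesday + 6 ≡ Tuesday — that's 1961's doomsday.
In February the doomsday date is Feb 28 (1961 is not a leap year).
Feb 20 is 8 days before Feb 28; 8 mod 7 = 1, so Tuesday − 1 = Monday.

Monday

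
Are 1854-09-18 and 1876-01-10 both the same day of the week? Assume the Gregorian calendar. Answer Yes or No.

From Sep 18, 1854 to Jan 10, 1876 is 7784 days.
7784 mod 7 = 0, so they are the same weekday.
(Sep 18, 1854 is a Monday; Jan 10, 1876 is a Monday.)

Yes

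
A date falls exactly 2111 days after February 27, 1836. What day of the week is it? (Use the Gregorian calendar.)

First find the weekday of Feb 27, 1836. Doomsday rule: the anchor day for the 1800s is Friday. For year 36: 36÷12 = 3 r 0, and 0÷4 = 0, so 3+0+0 = 3.
Friday + 3 ≡ Monday — that's 1836's doomsday.
In February the doomsday date is Feb 29 (1836 is a leap year (divisible by 4)).
Feb 27 is 2 days before Feb 29; 2 mod 7 = 2, so Monday − 2 = Saturday.
2111 mod 7 = 4, so 2111 days after a Saturday is Saturday + 4 = Wednesday.

Wednesday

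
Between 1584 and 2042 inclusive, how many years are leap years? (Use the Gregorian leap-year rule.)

112

Multiples of 4 in [1584,2042]: 115.
Of those, multiples of 100: 5 (not leap unless ÷400).
Multiples of 400: 2.
Leap years = 115 − 5 + 2 = 112.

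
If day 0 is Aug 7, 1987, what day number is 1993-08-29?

Aug 7, 1987 → Aug 7, 1988: 366 days (Feb 29, 1988 is in that span).
Aug 7, 1988 → Aug 7, 1989: 365 days.
Aug 7, 1989 → Aug 7, 1990: 365 days.
Aug 7, 1990 → Aug 7, 1991: 365 days.
Aug 7, 1991 → Aug 7, 1992: 366 days (Feb 29, 1992 is in that span).
Aug 7, 1992 → Sep 7, 1992: 31 days (August has 31).
Sep 7, 1992 → Oct 7, 1992: 30 days (September has 30).
Oct 7, 1992 → Nov 7, 1992: 31 days (October has 31).
Nov 7, 1992 → Dec 7, 1992: 30 days (November has 30).
Dec 7, 1992 → Jan 7, 1993: 31 days (December has 31).
Jan 7, 1993 → Feb 7, 1993: 31 days (January has 31).
Feb 7, 1993 → Mar 7, 1993: 28 days (February has 28).
Mar 7, 1993 → Apr 7, 1993: 31 days (March has 31).
Apr 7, 1993 → May 7, 1993: 30 days (April has 30).
May 7, 1993 → Jun 7, 1993: 31 days (May has 31).
Jun 7, 1993 → Jul 7, 1993: 30 days (June has 30).
Jul 7, 1993 → Aug 7, 1993: 31 days (July has 31).
Aug 7, 1993 → Aug 29, 1993: 22 days.
Total: 2214 days.

2214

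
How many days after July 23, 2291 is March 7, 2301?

Jul 23, 2291 → Jul 23, 2292: 366 days (Feb 29, 2292 is in that span).
Jul 23, 2292 → Jul 23, 2293: 365 days.
Jul 23, 2293 → Jul 23, 2294: 365 days.
Jul 23, 2294 → Jul 23, 2295: 365 days.
Jul 23, 2295 → Jul 23, 2296: 366 days (Feb 29, 2296 is in that span).
Jul 23, 2296 → Jul 23, 2297: 365 days.
Jul 23, 2297 → Jul 23, 2298: 365 days.
Jul 23, 2298 → Jul 23, 2299: 365 days.
Jul 23, 2299 → Jul 23, 2300: 365 days.
Jul 23, 2300 → Aug 23, 2300: 31 days (July has 31).
Aug 23, 2300 → Sep 23, 2300: 31 days (August has 31).
Sep 23, 2300 → Oct 23, 2300: 30 days (September has 30).
Oct 23, 2300 → Nov 23, 2300: 31 days (October has 31).
Nov 23, 2300 → Dec 23, 2300: 30 days (November has 30).
Dec 23, 2300 → Jan 23, 2301: 31 days (December has 31).
Jan 23, 2301 → Feb 23, 2301: 31 days (January has 31).
Feb 23, 2301 → Mar 7, 2301: 12 days.
Total: 3514 days.

3514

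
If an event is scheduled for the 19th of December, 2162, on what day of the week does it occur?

Doomsday rule: the anchor day for the 2100s is Sunday. For year 62: 62÷12 = 5 r 2, and 2÷4 = 0, so 5+2+0 = 7.
Sunday + 7 ≡ Sunday — that's 2162's doomsday.
In December the doomsday date is Dec 12.
Dec 19 is 7 days after Dec 12; 7 mod 7 = 0, so Sunday + 0 = Sunday.

Sunday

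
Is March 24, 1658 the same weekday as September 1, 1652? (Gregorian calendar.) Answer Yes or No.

From Sep 1, 1652 to Mar 24, 1658 is 2030 days.
2030 mod 7 = 0, so they are the same weekday.
(Sep 1, 1652 is a Sunday; Mar 24, 1658 is a Sunday.)

Yes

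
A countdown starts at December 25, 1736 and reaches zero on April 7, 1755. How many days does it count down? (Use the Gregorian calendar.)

6677

Dec 25, 1736 → Dec 25, 1737: 365 days.
Dec 25, 1737 → Dec 25, 1738: 365 days.
Dec 25, 1738 → Dec 25, 1739: 365 days.
Dec 25, 1739 → Dec 25, 1740: 366 days (Feb 29, 1740 is in that span).
Dec 25, 1740 → Dec 25, 1741: 365 days.
Dec 25, 1741 → Dec 25, 1742: 365 days.
Dec 25, 1742 → Dec 25, 1743: 365 days.
Dec 25, 1743 → Dec 25, 1744: 366 days (Feb 29, 1744 is in that span).
Dec 25, 1744 → Dec 25, 1745: 365 days.
Dec 25, 1745 → Dec 25, 1746: 365 days.
Dec 25, 1746 → Dec 25, 1747: 365 days.
Dec 25, 1747 → Dec 25, 1748: 366 days (Feb 29, 1748 is in that span).
Dec 25, 1748 → Dec 25, 1749: 365 days.
Dec 25, 1749 → Dec 25, 1750: 365 days.
Dec 25, 1750 → Dec 25, 1751: 365 days.
Dec 25, 1751 → Dec 25, 1752: 366 days (Feb 29, 1752 is in that span).
Dec 25, 1752 → Dec 25, 1753: 365 days.
Dec 25, 1753 → Dec 25, 1754: 365 days.
Dec 25, 1754 → Jan 25, 1755: 31 days (December has 31).
Jan 25, 1755 → Feb 25, 1755: 31 days (January has 31).
Feb 25, 1755 → Mar 25, 1755: 28 days (February has 28).
Mar 25, 1755 → Apr 7, 1755: 13 days.
Total: 6677 days.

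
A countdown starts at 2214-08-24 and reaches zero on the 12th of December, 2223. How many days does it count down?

Aug 24, 2214 → Aug 24, 2215: 365 days.
Aug 24, 2215 → Aug 24, 2216: 366 days (Feb 29, 2216 is in that span).
Aug 24, 2216 → Aug 24, 2217: 365 days.
Aug 24, 2217 → Aug 24, 2218: 365 days.
Aug 24, 2218 → Aug 24, 2219: 365 days.
Aug 24, 2219 → Aug 24, 2220: 366 days (Feb 29, 2220 is in that span).
Aug 24, 2220 → Aug 24, 2221: 365 days.
Aug 24, 2221 → Aug 24, 2222: 365 days.
Aug 24, 2222 → Aug 24, 2223: 365 days.
Aug 24, 2223 → Sep 24, 2223: 31 days (August has 31).
Sep 24, 2223 → Oct 24, 2223: 30 days (September has 30).
Oct 24, 2223 → Nov 24, 2223: 31 days (October has 31).
Nov 24, 2223 → Dec 12, 2223: 18 days.
Total: 3397 days.

3397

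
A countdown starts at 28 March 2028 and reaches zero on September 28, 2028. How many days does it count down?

184

Mar 28, 2028 → Apr 28, 2028: 31 days (March has 31).
Apr 28, 2028 → May 28, 2028: 30 days (April has 30).
May 28, 2028 → Jun 28, 2028: 31 days (May has 31).
Jun 28, 2028 → Jul 28, 2028: 30 days (June has 30).
Jul 28, 2028 → Aug 28, 2028: 31 days (July has 31).
Aug 28, 2028 → Sep 28, 2028: 31 days.
Total: 184 days.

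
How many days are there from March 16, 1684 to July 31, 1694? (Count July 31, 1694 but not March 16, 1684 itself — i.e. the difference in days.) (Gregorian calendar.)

3789

Mar 16, 1684 → Mar 16, 1685: 365 days.
Mar 16, 1685 → Mar 16, 1686: 365 days.
Mar 16, 1686 → Mar 16, 1687: 365 days.
Mar 16, 1687 → Mar 16, 1688: 366 days (Feb 29, 1688 is in that span).
Mar 16, 1688 → Mar 16, 1689: 365 days.
Mar 16, 1689 → Mar 16, 1690: 365 days.
Mar 16, 1690 → Mar 16, 1691: 365 days.
Mar 16, 1691 → Mar 16, 1692: 366 days (Feb 29, 1692 is in that span).
Mar 16, 1692 → Mar 16, 1693: 365 days.
Mar 16, 1693 → Mar 16, 1694: 365 days.
Mar 16, 1694 → Apr 16, 1694: 31 days (March has 31).
Apr 16, 1694 → May 16, 1694: 30 days (April has 30).
May 16, 1694 → Jun 16, 1694: 31 days (May has 31).
Jun 16, 1694 → Jul 16, 1694: 30 days (June has 30).
Jul 16, 1694 → Jul 31, 1694: 15 days.
Total: 3789 days.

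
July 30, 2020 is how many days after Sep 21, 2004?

5791

Sep 21, 2004 → Sep 21, 2005: 365 days.
Sep 21, 2005 → Sep 21, 2006: 365 days.
Sep 21, 2006 → Sep 21, 2007: 365 days.
Sep 21, 2007 → Sep 21, 2008: 366 days (Feb 29, 2008 is in that span).
Sep 21, 2008 → Sep 21, 2009: 365 days.
Sep 21, 2009 → Sep 21, 2010: 365 days.
Sep 21, 2010 → Sep 21, 2011: 365 days.
Sep 21, 2011 → Sep 21, 2012: 366 days (Feb 29, 2012 is in that span).
Sep 21, 2012 → Sep 21, 2013: 365 days.
Sep 21, 2013 → Sep 21, 2014: 365 days.
Sep 21, 2014 → Sep 21, 2015: 365 days.
Sep 21, 2015 → Sep 21, 2016: 366 days (Feb 29, 2016 is in that span).
Sep 21, 2016 → Sep 21, 2017: 365 days.
Sep 21, 2017 → Sep 21, 2018: 365 days.
Sep 21, 2018 → Sep 21, 2019: 365 days.
Sep 21, 2019 → Oct 21, 2019: 30 days (September has 30).
Oct 21, 2019 → Nov 21, 2019: 31 days (October has 31).
Nov 21, 2019 → Dec 21, 2019: 30 days (November has 30).
Dec 21, 2019 → Jan 21, 2020: 31 days (December has 31).
Jan 21, 2020 → Feb 21, 2020: 31 days (January has 31).
Feb 21, 2020 → Mar 21, 2020: 29 days (February has 29).
Mar 21, 2020 → Apr 21, 2020: 31 days (March has 31).
Apr 21, 2020 → May 21, 2020: 30 days (April has 30).
May 21, 2020 → Jun 21, 2020: 31 days (May has 31).
Jun 21, 2020 → Jul 21, 2020: 30 days (June has 30).
Jul 21, 2020 → Jul 30, 2020: 9 days.
Total: 5791 days.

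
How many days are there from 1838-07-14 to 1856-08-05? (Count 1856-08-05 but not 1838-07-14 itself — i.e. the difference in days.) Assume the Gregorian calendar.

Jul 14, 1838 → Jul 14, 1839: 365 days.
Jul 14, 1839 → Jul 14, 1840: 366 days (Feb 29, 1840 is in that span).
Jul 14, 1840 → Jul 14, 1841: 365 days.
Jul 14, 1841 → Jul 14, 1842: 365 days.
Jul 14, 1842 → Jul 14, 1843: 365 days.
Jul 14, 1843 → Jul 14, 1844: 366 days (Feb 29, 1844 is in that span).
Jul 14, 1844 → Jul 14, 1845: 365 days.
Jul 14, 1845 → Jul 14, 1846: 365 days.
Jul 14, 1846 → Jul 14, 1847: 365 days.
Jul 14, 1847 → Jul 14, 1848: 366 days (Feb 29, 1848 is in that span).
Jul 14, 1848 → Jul 14, 1849: 365 days.
Jul 14, 1849 → Jul 14, 1850: 365 days.
Jul 14, 1850 → Jul 14, 1851: 365 days.
Jul 14, 1851 → Jul 14, 1852: 366 days (Feb 29, 1852 is in that span).
Jul 14, 1852 → Jul 14, 1853: 365 days.
Jul 14, 1853 → Jul 14, 1854: 365 days.
Jul 14, 1854 → Jul 14, 1855: 365 days.
Jul 14, 1855 → Aug 14, 1855: 31 days (July has 31).
Aug 14, 1855 → Sep 14, 1855: 31 days (August has 31).
Sep 14, 1855 → Oct 14, 1855: 30 days (September has 30).
Oct 14, 1855 → Nov 14, 1855: 31 days (October has 31).
Nov 14, 1855 → Dec 14, 1855: 30 days (November has 30).
Dec 14, 1855 → Jan 14, 1856: 31 days (December has 31).
Jan 14, 1856 → Feb 14, 1856: 31 days (January has 31).
Feb 14, 1856 → Mar 14, 1856: 29 days (February has 29).
Mar 14, 1856 → Apr 14, 1856: 31 days (March has 31).
Apr 14, 1856 → May 14, 1856: 30 days (April has 30).
May 14, 1856 → Jun 14, 1856: 31 days (May has 31).
Jun 14, 1856 → Jul 14, 1856: 30 days (June has 30).
Jul 14, 1856 → Aug 5, 1856: 22 days.
Total: 6597 days.

6597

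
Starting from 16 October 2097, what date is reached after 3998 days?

September 27, 2108

+365 (one year) → Oct 16, 2098 (3633 left).
+365 (one year) → Oct 16, 2099 (3268 left).
+365 (one year) → Oct 16, 2100 (2903 left).
+365 (one year) → Oct 16, 2101 (2538 left).
+365 (one year) → Oct 16, 2102 (2173 left).
+365 (one year) → Oct 16, 2103 (1808 left).
+366 (one year; includes Feb 29, 2104) → Oct 16, 2104 (1442 left).
+365 (one year) → Oct 16, 2105 (1077 left).
+365 (one year) → Oct 16, 2106 (712 left).
+365 (one year) → Oct 16, 2107 (347 left).
Oct has 31 days: +16 → Nov 1, 2107 (331 left).
Nov has 30 days: +30 → Dec 1, 2107 (301 left).
Dec has 31 days: +31 → Jan 1, 2108 (270 left).
Jan has 31 days: +31 → Feb 1, 2108 (239 left).
Feb has 29 days: +29 → Mar 1, 2108 (210 left).
Mar has 31 days: +31 → Apr 1, 2108 (179 left).
Apr has 30 days: +30 → May 1, 2108 (149 left).
May has 31 days: +31 → Jun 1, 2108 (118 left).
Jun has 30 days: +30 → Jul 1, 2108 (88 left).
Jul has 31 days: +31 → Aug 1, 2108 (57 left).
Aug has 31 days: +31 → Sep 1, 2108 (26 left).
+26 → Sep 27, 2108.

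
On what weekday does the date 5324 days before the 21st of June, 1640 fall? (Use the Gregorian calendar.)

Jun 21, 1640 is a Thursday.
5324 mod 7 = 4, so 5324 days before a Thursday is Thursday − 4 = Sunday.

Sunday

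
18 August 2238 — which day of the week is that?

Doomsday rule: the anchor day for the 2200s is Friday. For year 38: 38÷12 = 3 r 2, and 2÷4 = 0, so 3+2+0 = 5.
Friday + 5 ≡ Wednesday — that's 2238's doomsday.
In August the doomsday date is Aug 8.
Aug 18 is 10 days after Aug 8; 10 mod 7 = 3, so Wednesday + 3 = Saturday.

Saturday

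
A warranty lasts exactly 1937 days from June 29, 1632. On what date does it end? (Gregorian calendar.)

October 18, 1637

+365 (one year) → Jun 29, 1633 (1572 left).
+365 (one year) → Jun 29, 1634 (1207 left).
+365 (one year) → Jun 29, 1635 (842 left).
+366 (one year; includes Feb 29, 1636) → Jun 29, 1636 (476 left).
+365 (one year) → Jun 29, 1637 (111 left).
Jun has 30 days: +2 → Jul 1, 1637 (109 left).
Jul has 31 days: +31 → Aug 1, 1637 (78 left).
Aug has 31 days: +31 → Sep 1, 1637 (47 left).
Sep has 30 days: +30 → Oct 1, 1637 (17 left).
+17 → Oct 18, 1637.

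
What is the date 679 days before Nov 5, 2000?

December 27, 1998

−366 (one year; includes Feb 29, 2000) → Nov 5, 1999 (313 left).
−5 → Oct 31, 1999 (end of Oct, 31 days; 308 left).
−31 → Sep 30, 1999 (end of Sep, 30 days; 277 left).
−30 → Aug 31, 1999 (end of Aug, 31 days; 247 left).
−31 → Jul 31, 1999 (end of Jul, 31 days; 216 left).
−31 → Jun 30, 1999 (end of Jun, 30 days; 185 left).
−30 → May 31, 1999 (end of May, 31 days; 155 left).
−31 → Apr 30, 1999 (end of Apr, 30 days; 124 left).
−30 → Mar 31, 1999 (end of Mar, 31 days; 94 left).
−31 → Feb 28, 1999 (end of Feb, 28 days; 63 left).
−28 → Jan 31, 1999 (end of Jan, 31 days; 35 left).
−31 → Dec 31, 1998 (end of Dec, 31 days; 4 left).
−4 → Dec 27, 1998.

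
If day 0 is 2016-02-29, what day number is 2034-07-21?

Feb 29, 2016 → Mar 1, 2017: 366 days.
Mar 1, 2017 → Mar 1, 2018: 365 days.
Mar 1, 2018 → Mar 1, 2019: 365 days.
Mar 1, 2019 → Mar 1, 2020: 366 days (Feb 29, 2020 is in that span).
Mar 1, 2020 → Mar 1, 2021: 365 days.
Mar 1, 2021 → Mar 1, 2022: 365 days.
Mar 1, 2022 → Mar 1, 2023: 365 days.
Mar 1, 2023 → Mar 1, 2024: 366 days (Feb 29, 2024 is in that span).
Mar 1, 2024 → Mar 1, 2025: 365 days.
Mar 1, 2025 → Mar 1, 2026: 365 days.
Mar 1, 2026 → Mar 1, 2027: 365 days.
Mar 1, 2027 → Mar 1, 2028: 366 days (Feb 29, 2028 is in that span).
Mar 1, 2028 → Mar 1, 2029: 365 days.
Mar 1, 2029 → Mar 1, 2030: 365 days.
Mar 1, 2030 → Mar 1, 2031: 365 days.
Mar 1, 2031 → Mar 1, 2032: 366 days (Feb 29, 2032 is in that span).
Mar 1, 2032 → Mar 1, 2033: 365 days.
Mar 1, 2033 → Mar 1, 2034: 365 days.
Mar 1, 2034 → Apr 1, 2034: 31 days (March has 31).
Apr 1, 2034 → May 1, 2034: 30 days (April has 30).
May 1, 2034 → Jun 1, 2034: 31 days (May has 31).
Jun 1, 2034 → Jul 1, 2034: 30 days (June has 30).
Jul 1, 2034 → Jul 21, 2034: 20 days.
Total: 6717 days.

6717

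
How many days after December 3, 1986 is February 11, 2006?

Dec 3, 1986 → Dec 3, 1987: 365 days.
Dec 3, 1987 → Dec 3, 1988: 366 days (Feb 29, 1988 is in that span).
Dec 3, 1988 → Dec 3, 1989: 365 days.
Dec 3, 1989 → Dec 3, 1990: 365 days.
Dec 3, 1990 → Dec 3, 1991: 365 days.
Dec 3, 1991 → Dec 3, 1992: 366 days (Feb 29, 1992 is in that span).
Dec 3, 1992 → Dec 3, 1993: 365 days.
Dec 3, 1993 → Dec 3, 1994: 365 days.
Dec 3, 1994 → Dec 3, 1995: 365 days.
Dec 3, 1995 → Dec 3, 1996: 366 days (Feb 29, 1996 is in that span).
Dec 3, 1996 → Dec 3, 1997: 365 days.
Dec 3, 1997 → Dec 3, 1998: 365 days.
Dec 3, 1998 → Dec 3, 1999: 365 days.
Dec 3, 1999 → Dec 3, 2000: 366 days (Feb 29, 2000 is in that span).
Dec 3, 2000 → Dec 3, 2001: 365 days.
Dec 3, 2001 → Dec 3, 2002: 365 days.
Dec 3, 2002 → Dec 3, 2003: 365 days.
Dec 3, 2003 → Dec 3, 2004: 366 days (Feb 29, 2004 is in that span).
Dec 3, 2004 → Dec 3, 2005: 365 days.
Dec 3, 2005 → Jan 3, 2006: 31 days (December has 31).
Jan 3, 2006 → Feb 3, 2006: 31 days (January has 31).
Feb 3, 2006 → Feb 11, 2006: 8 days.
Total: 7010 days.

7010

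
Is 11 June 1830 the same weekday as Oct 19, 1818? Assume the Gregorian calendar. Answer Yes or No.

From Oct 19, 1818 to Jun 11, 1830 is 4253 days.
4253 mod 7 = 4, so they are different weekdays.
(Oct 19, 1818 is a Monday; Jun 11, 1830 is a Friday.)

No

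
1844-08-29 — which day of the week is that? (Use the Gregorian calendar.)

Doomsday rule: the anchor day for the 1800s is Friday. For year 44: 44÷12 = 3 r 8, and 8÷4 = 2, so 3+8+2 = 13.
Friday + 13 ≡ Thursday — that's 1844's doomsday.
In August the doomsday date is Aug 8.
Aug 29 is 21 days after Aug 8; 21 mod 7 = 0, so Thursday + 0 = Thursday.

Thursday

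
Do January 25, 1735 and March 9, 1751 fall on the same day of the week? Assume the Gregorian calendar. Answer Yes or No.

Yes

From Jan 25, 1735 to Mar 9, 1751 is 5887 days.
5887 mod 7 = 0, so they are the same weekday.
(Jan 25, 1735 is a Tuesday; Mar 9, 1751 is a Tuesday.)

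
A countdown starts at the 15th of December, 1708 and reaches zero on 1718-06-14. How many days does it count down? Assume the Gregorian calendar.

Dec 15, 1708 → Dec 15, 1709: 365 days.
Dec 15, 1709 → Dec 15, 1710: 365 days.
Dec 15, 1710 → Dec 15, 1711: 365 days.
Dec 15, 1711 → Dec 15, 1712: 366 days (Feb 29, 1712 is in that span).
Dec 15, 1712 → Dec 15, 1713: 365 days.
Dec 15, 1713 → Dec 15, 1714: 365 days.
Dec 15, 1714 → Dec 15, 1715: 365 days.
Dec 15, 1715 → Dec 15, 1716: 366 days (Feb 29, 1716 is in that span).
Dec 15, 1716 → Dec 15, 1717: 365 days.
Dec 15, 1717 → Jan 15, 1718: 31 days (December has 31).
Jan 15, 1718 → Feb 15, 1718: 31 days (January has 31).
Feb 15, 1718 → Mar 15, 1718: 28 days (February has 28).
Mar 15, 1718 → Apr 15, 1718: 31 days (March has 31).
Apr 15, 1718 → May 15, 1718: 30 days (April has 30).
May 15, 1718 → Jun 14, 1718: 30 days.
Total: 3468 days.

3468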